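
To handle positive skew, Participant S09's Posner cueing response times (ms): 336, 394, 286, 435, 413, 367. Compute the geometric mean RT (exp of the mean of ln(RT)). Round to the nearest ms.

ln(RT): 5.8171, 5.9764, 5.6560, 6.0753, 6.0234, 5.9054
Mean ln(RT) = 35.4536/6 = 5.90893
Geometric mean = exp(5.90893) = 368.31 ms

368 ms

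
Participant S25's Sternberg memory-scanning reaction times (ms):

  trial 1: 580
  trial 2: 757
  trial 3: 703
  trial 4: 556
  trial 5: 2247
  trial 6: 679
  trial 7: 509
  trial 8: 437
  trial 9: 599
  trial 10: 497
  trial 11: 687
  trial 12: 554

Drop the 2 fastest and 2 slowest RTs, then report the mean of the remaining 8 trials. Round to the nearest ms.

608 ms

Sorted: 437, 497, 509, 554, 556, 580, 599, 679, 687, 703, 757, 2247
Drop lowest 2 (437, 497) and highest 2 (757, 2247)
Remaining (n=8): Σ = 4867, mean = 4867/8 = 608.375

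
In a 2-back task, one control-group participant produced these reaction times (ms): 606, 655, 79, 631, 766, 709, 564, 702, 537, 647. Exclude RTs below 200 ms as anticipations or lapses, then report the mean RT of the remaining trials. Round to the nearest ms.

646 ms

Excluded: 79
Retained (n=9): Σ = 5817
Mean = 5817/9 = 646.3333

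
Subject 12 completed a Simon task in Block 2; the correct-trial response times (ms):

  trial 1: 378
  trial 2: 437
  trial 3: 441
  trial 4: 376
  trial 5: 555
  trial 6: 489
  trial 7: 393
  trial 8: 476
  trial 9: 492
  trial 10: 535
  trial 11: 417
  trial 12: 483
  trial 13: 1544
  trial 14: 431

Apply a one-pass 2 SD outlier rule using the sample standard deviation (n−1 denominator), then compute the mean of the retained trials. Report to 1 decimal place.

454.1 ms

n = 14, ΣRT = 7447, M = 531.929
Σ(x−M)² = 1141772.93; s = √(1141772.93/13) = 296.359
Cutoffs: 531.929 ± 2·296.359 → [-60.8, 1124.6]
Outside: 1544 → excluded.
Retained (n=13): Σ = 5903, mean = 5903/13 = 454.077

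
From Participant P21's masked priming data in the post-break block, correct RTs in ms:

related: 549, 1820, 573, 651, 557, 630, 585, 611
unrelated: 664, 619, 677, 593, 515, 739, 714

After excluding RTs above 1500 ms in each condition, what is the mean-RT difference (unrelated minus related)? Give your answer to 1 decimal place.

related: exclude 1820
M(related) = 4156/7 = 593.714
M(unrelated) = 4521/7 = 645.857
Difference = 645.857 − 593.714 = 52.143 ms

52.1 ms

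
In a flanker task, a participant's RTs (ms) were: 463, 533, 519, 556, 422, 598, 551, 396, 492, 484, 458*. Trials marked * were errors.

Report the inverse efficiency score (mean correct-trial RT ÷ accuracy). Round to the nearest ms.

552 ms

Correct trials (n=10): 463, 533, 519, 556, 422, 598, 551, 396, 492, 484
Mean correct RT = 5014/10 = 501.4000 ms
Proportion correct = 10/11
IES = 501.4000 / (10/11) = 551.540 ms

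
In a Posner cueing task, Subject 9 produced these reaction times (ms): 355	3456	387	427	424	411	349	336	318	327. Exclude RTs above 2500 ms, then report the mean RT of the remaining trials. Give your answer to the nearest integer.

Excluded: 3456
Retained (n=9): Σ = 3334
Mean = 3334/9 = 370.4444

370 ms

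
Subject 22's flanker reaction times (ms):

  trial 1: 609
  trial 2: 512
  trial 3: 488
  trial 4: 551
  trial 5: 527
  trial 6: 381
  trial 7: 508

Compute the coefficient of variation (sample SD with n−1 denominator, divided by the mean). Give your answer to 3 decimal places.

0.136

n = 7, Σ = 3576, M = 510.8571
Σ(x−M)² = 28898.857; s = √(28898.857/6) = 69.4008
CV = 69.4008 / 510.8571 = 0.13585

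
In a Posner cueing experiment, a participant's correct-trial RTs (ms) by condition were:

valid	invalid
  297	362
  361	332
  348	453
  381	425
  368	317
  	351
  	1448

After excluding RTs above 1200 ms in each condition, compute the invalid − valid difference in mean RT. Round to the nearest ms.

invalid: exclude 1448
M(valid) = 1755/5 = 351.000
M(invalid) = 2240/6 = 373.333
Difference = 373.333 − 351.000 = 22.333 ms

22 ms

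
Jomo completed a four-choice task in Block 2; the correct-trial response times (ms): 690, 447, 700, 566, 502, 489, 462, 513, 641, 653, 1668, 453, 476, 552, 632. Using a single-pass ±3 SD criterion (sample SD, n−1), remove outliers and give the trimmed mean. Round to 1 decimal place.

n = 15, ΣRT = 9444, M = 629.600
Σ(x−M)² = 1263487.60; s = √(1263487.60/14) = 300.415
Cutoffs: 629.600 ± 3·300.415 → [-271.6, 1530.8]
Outside: 1668 → excluded.
Retained (n=14): Σ = 7776, mean = 7776/14 = 555.429

555.4 ms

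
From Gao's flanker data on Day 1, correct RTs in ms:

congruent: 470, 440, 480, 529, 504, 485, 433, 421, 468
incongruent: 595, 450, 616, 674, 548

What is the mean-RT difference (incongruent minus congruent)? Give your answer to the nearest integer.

107 ms

M(congruent) = 4230/9 = 470.000
M(incongruent) = 2883/5 = 576.600
Difference = 576.600 − 470.000 = 106.600 ms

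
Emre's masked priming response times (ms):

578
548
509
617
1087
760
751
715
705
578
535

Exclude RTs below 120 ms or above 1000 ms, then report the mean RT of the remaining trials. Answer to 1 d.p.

Excluded: 1087
Retained (n=10): Σ = 6296
Mean = 6296/10 = 629.6000

629.6 ms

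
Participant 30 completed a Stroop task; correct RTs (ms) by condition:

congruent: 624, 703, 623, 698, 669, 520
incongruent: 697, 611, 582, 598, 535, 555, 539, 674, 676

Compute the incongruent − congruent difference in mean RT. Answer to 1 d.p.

M(congruent) = 3837/6 = 639.500
M(incongruent) = 5467/9 = 607.444
Difference = 607.444 − 639.500 = -32.056 ms

-32.1 ms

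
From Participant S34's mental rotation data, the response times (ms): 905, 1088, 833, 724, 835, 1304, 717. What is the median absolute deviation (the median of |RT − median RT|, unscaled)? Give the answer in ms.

111 ms

Sorted: 717, 724, 833, 835, 905, 1088, 1304 → median = 835
|x − 835|: 70, 253, 2, 111, 0, 469, 118
Sorted deviations: 0, 2, 70, 111, 118, 253, 469 → MAD = 111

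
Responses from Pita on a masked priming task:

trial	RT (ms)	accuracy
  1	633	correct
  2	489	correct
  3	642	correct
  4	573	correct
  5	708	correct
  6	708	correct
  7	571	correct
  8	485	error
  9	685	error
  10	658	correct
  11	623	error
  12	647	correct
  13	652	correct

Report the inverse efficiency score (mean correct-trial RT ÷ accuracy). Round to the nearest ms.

817 ms

Correct trials (n=10): 633, 489, 642, 573, 708, 708, 571, 658, 647, 652
Mean correct RT = 6281/10 = 628.1000 ms
Proportion correct = 10/13
IES = 628.1000 / (10/13) = 816.530 ms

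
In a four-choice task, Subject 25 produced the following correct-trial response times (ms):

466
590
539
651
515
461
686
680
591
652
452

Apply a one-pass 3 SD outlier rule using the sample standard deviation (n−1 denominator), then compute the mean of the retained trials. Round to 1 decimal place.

n = 11, ΣRT = 6283, M = 571.182
Σ(x−M)² = 80273.64; s = √(80273.64/10) = 89.596
Cutoffs: 571.182 ± 3·89.596 → [302.4, 840.0]
No RTs fall outside the cutoffs; all 11 retained. Mean = 6283/11 = 571.182

571.2 ms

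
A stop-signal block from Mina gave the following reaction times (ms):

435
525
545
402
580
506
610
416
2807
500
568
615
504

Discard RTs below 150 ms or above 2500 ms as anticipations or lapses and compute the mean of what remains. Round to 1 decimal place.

517.2 ms

Excluded: 2807
Retained (n=12): Σ = 6206
Mean = 6206/12 = 517.1667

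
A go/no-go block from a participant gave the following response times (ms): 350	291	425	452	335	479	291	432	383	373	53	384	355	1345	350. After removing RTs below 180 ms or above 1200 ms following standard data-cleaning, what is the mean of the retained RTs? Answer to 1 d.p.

Excluded: 53, 1345
Retained (n=13): Σ = 4900
Mean = 4900/13 = 376.9231

376.9 ms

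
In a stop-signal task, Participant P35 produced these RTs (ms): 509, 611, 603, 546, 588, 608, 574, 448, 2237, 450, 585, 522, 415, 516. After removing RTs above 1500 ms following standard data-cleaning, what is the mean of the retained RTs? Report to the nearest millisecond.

Excluded: 2237
Retained (n=13): Σ = 6975
Mean = 6975/13 = 536.5385

537 ms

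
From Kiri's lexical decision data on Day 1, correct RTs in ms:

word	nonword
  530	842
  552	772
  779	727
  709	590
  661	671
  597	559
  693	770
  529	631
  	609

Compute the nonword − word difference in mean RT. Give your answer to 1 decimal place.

54.4 ms

M(word) = 5050/8 = 631.250
M(nonword) = 6171/9 = 685.667
Difference = 685.667 − 631.250 = 54.417 ms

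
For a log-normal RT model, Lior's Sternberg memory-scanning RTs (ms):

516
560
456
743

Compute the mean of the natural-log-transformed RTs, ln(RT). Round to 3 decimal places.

ln(RT): 6.2461, 6.3279, 6.1225, 6.6107
Σ ln(RT) = 25.3072
Mean = 25.3072/4 = 6.32681

6.327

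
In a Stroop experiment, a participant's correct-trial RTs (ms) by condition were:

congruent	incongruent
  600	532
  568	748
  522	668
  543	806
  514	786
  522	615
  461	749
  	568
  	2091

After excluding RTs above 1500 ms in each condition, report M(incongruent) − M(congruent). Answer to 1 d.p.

incongruent: exclude 2091
M(congruent) = 3730/7 = 532.857
M(incongruent) = 5472/8 = 684.000
Difference = 684.000 − 532.857 = 151.143 ms

151.1 ms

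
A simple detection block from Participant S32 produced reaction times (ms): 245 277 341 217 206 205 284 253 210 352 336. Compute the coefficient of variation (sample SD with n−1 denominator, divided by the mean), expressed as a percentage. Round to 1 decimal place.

n = 11, Σ = 2926, M = 266.0000
Σ(x−M)² = 31834.000; s = √(31834.000/10) = 56.4216
CV = 56.4216 / 266.0000 = 0.21211 = 21.211%

21.2%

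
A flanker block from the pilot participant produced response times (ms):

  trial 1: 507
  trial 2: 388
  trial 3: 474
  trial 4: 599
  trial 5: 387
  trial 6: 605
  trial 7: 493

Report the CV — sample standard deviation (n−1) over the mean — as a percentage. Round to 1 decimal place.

17.9%

n = 7, Σ = 3453, M = 493.2857
Σ(x−M)² = 46597.429; s = √(46597.429/6) = 88.1263
CV = 88.1263 / 493.2857 = 0.17865 = 17.865%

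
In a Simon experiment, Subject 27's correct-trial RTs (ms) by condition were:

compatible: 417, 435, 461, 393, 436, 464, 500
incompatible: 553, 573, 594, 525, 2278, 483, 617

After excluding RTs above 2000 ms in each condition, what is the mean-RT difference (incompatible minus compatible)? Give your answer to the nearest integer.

incompatible: exclude 2278
M(compatible) = 3106/7 = 443.714
M(incompatible) = 3345/6 = 557.500
Difference = 557.500 − 443.714 = 113.786 ms

114 ms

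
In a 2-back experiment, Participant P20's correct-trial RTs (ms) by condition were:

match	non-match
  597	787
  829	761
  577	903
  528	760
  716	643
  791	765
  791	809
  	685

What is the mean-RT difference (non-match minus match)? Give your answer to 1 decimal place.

M(match) = 4829/7 = 689.857
M(non-match) = 6113/8 = 764.125
Difference = 764.125 − 689.857 = 74.268 ms

74.3 ms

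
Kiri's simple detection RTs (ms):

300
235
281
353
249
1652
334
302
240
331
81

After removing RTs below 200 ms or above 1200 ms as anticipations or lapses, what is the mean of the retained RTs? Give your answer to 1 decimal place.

291.7 ms

Excluded: 81, 1652
Retained (n=9): Σ = 2625
Mean = 2625/9 = 291.6667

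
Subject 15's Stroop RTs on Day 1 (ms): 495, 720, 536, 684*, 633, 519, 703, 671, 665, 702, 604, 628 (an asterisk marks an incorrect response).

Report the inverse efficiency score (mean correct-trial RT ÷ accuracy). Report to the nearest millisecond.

682 ms

Correct trials (n=11): 495, 720, 536, 633, 519, 703, 671, 665, 702, 604, 628
Mean correct RT = 6876/11 = 625.0909 ms
Proportion correct = 11/12
IES = 625.0909 / (11/12) = 681.917 ms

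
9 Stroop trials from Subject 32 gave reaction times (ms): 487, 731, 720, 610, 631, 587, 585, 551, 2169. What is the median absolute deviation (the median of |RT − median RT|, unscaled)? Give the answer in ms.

59 ms

Sorted: 487, 551, 585, 587, 610, 631, 720, 731, 2169 → median = 610
|x − 610|: 123, 121, 110, 0, 21, 23, 25, 59, 1559
Sorted deviations: 0, 21, 23, 25, 59, 110, 121, 123, 1559 → MAD = 59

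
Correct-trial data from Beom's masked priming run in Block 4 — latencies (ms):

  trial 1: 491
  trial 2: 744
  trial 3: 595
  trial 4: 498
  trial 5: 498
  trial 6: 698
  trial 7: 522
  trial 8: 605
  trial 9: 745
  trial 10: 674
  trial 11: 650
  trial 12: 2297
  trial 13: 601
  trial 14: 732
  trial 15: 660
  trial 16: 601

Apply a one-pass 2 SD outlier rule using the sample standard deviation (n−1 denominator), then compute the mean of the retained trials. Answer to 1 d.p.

620.9 ms

n = 16, ΣRT = 11611, M = 725.688
Σ(x−M)² = 2746241.44; s = √(2746241.44/15) = 427.882
Cutoffs: 725.688 ± 2·427.882 → [-130.1, 1581.5]
Outside: 2297 → excluded.
Retained (n=15): Σ = 9314, mean = 9314/15 = 620.933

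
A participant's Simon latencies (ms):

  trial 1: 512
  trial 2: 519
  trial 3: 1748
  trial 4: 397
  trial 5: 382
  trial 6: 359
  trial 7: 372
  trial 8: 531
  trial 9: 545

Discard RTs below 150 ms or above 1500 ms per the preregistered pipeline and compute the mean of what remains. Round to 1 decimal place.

452.1 ms

Excluded: 1748
Retained (n=8): Σ = 3617
Mean = 3617/8 = 452.1250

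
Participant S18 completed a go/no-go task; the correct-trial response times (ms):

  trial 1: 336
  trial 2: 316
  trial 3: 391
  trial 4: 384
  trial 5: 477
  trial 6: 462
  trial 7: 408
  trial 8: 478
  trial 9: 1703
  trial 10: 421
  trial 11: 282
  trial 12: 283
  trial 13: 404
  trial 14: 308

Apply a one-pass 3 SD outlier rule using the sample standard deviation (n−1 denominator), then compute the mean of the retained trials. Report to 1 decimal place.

380.8 ms

n = 14, ΣRT = 6653, M = 475.214
Σ(x−M)² = 1682552.36; s = √(1682552.36/13) = 359.760
Cutoffs: 475.214 ± 3·359.760 → [-604.1, 1554.5]
Outside: 1703 → excluded.
Retained (n=13): Σ = 4950, mean = 4950/13 = 380.769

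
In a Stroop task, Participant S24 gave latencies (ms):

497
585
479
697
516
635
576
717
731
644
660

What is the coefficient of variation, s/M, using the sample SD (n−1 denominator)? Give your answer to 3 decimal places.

0.145

n = 11, Σ = 6737, M = 612.4545
Σ(x−M)² = 78420.727; s = √(78420.727/10) = 88.5555
CV = 88.5555 / 612.4545 = 0.14459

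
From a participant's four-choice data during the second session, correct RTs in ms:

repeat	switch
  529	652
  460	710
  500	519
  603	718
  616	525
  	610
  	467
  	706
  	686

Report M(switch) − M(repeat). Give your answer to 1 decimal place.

79.8 ms

M(repeat) = 2708/5 = 541.600
M(switch) = 5593/9 = 621.444
Difference = 621.444 − 541.600 = 79.844 ms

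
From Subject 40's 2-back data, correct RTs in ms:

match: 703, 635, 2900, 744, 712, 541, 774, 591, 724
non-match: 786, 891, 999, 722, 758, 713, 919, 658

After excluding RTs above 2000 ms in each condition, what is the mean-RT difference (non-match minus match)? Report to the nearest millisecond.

match: exclude 2900
M(match) = 5424/8 = 678.000
M(non-match) = 6446/8 = 805.750
Difference = 805.750 − 678.000 = 127.750 ms

128 ms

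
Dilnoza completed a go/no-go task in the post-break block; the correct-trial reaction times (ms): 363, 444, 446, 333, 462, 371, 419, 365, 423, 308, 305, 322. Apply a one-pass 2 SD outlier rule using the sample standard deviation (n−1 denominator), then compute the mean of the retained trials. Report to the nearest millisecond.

n = 12, ΣRT = 4561, M = 380.083
Σ(x−M)² = 35522.92; s = √(35522.92/11) = 56.827
Cutoffs: 380.083 ± 2·56.827 → [266.4, 493.7]
No RTs fall outside the cutoffs; all 12 retained. Mean = 4561/12 = 380.083

380 ms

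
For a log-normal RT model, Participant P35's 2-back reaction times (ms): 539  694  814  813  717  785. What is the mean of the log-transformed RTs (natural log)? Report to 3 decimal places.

ln(RT): 6.2897, 6.5425, 6.7020, 6.7007, 6.5751, 6.6657
Σ ln(RT) = 39.4756
Mean = 39.4756/6 = 6.57927

6.579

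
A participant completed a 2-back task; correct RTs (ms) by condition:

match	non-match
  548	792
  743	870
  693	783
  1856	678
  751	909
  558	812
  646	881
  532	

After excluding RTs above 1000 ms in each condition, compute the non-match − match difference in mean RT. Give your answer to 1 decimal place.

match: exclude 1856
M(match) = 4471/7 = 638.714
M(non-match) = 5725/7 = 817.857
Difference = 817.857 − 638.714 = 179.143 ms

179.1 ms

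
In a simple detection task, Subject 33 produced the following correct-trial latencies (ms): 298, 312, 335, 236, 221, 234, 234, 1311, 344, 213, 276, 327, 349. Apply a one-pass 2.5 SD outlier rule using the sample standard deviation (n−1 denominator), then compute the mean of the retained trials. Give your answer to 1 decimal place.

n = 13, ΣRT = 4690, M = 360.769
Σ(x−M)² = 1007746.31; s = √(1007746.31/12) = 289.791
Cutoffs: 360.769 ± 2.5·289.791 → [-363.7, 1085.2]
Outside: 1311 → excluded.
Retained (n=12): Σ = 3379, mean = 3379/12 = 281.583

281.6 ms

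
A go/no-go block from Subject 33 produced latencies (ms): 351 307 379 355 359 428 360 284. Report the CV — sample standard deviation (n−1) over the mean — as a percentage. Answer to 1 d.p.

12.3%

n = 8, Σ = 2823, M = 352.8750
Σ(x−M)² = 13270.875; s = √(13270.875/7) = 43.5412
CV = 43.5412 / 352.8750 = 0.12339 = 12.339%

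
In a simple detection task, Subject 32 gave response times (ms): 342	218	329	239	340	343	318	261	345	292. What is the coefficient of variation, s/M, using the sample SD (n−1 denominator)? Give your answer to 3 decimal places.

0.157

n = 10, Σ = 3027, M = 302.7000
Σ(x−M)² = 20360.100; s = √(20360.100/9) = 47.5629
CV = 47.5629 / 302.7000 = 0.15713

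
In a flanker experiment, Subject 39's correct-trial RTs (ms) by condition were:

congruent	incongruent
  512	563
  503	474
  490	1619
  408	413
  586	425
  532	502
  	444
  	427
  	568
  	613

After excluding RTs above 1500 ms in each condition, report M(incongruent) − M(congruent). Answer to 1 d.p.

incongruent: exclude 1619
M(congruent) = 3031/6 = 505.167
M(incongruent) = 4429/9 = 492.111
Difference = 492.111 − 505.167 = -13.056 ms

-13.1 ms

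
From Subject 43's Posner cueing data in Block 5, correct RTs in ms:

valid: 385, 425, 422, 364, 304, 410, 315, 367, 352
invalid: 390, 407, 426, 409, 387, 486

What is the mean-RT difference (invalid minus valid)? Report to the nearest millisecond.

46 ms

M(valid) = 3344/9 = 371.556
M(invalid) = 2505/6 = 417.500
Difference = 417.500 − 371.556 = 45.944 ms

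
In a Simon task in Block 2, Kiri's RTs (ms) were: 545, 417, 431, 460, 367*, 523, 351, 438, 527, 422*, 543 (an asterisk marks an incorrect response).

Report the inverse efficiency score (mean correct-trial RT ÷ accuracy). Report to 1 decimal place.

575.1 ms

Correct trials (n=9): 545, 417, 431, 460, 523, 351, 438, 527, 543
Mean correct RT = 4235/9 = 470.5556 ms
Proportion correct = 9/11
IES = 470.5556 / (9/11) = 575.123 ms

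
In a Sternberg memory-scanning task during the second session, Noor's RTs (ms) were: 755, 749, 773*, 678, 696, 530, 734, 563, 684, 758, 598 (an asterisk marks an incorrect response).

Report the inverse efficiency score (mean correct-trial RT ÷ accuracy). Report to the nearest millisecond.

742 ms

Correct trials (n=10): 755, 749, 678, 696, 530, 734, 563, 684, 758, 598
Mean correct RT = 6745/10 = 674.5000 ms
Proportion correct = 10/11
IES = 674.5000 / (10/11) = 741.950 ms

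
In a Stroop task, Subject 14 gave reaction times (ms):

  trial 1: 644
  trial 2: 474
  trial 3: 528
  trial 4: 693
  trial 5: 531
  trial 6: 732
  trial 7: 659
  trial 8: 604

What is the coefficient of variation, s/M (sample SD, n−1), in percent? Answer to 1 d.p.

n = 8, Σ = 4865, M = 608.1250
Σ(x−M)² = 56798.875; s = √(56798.875/7) = 90.0784
CV = 90.0784 / 608.1250 = 0.14812 = 14.812%

14.8%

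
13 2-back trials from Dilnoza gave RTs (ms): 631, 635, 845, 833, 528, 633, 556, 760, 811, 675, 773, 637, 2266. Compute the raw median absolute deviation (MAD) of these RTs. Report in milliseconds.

98 ms

Sorted: 528, 556, 631, 633, 635, 637, 675, 760, 773, 811, 833, 845, 2266 → median = 675
|x − 675|: 44, 40, 170, 158, 147, 42, 119, 85, 136, 0, 98, 38, 1591
Sorted deviations: 0, 38, 40, 42, 44, 85, 98, 119, 136, 147, 158, 170, 1591 → MAD = 98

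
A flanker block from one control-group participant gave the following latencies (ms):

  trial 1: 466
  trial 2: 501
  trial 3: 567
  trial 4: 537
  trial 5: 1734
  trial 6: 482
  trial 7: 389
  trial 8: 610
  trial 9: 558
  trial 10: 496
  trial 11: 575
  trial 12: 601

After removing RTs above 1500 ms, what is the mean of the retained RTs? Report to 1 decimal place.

Excluded: 1734
Retained (n=11): Σ = 5782
Mean = 5782/11 = 525.6364

525.6 ms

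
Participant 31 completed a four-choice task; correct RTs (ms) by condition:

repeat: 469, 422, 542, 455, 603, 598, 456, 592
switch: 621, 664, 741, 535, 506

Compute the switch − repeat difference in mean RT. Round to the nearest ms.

96 ms

M(repeat) = 4137/8 = 517.125
M(switch) = 3067/5 = 613.400
Difference = 613.400 − 517.125 = 96.275 ms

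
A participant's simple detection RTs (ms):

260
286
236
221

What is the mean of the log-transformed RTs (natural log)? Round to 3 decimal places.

5.520

ln(RT): 5.5607, 5.6560, 5.4638, 5.3982
Σ ln(RT) = 22.0787
Mean = 22.0787/4 = 5.51967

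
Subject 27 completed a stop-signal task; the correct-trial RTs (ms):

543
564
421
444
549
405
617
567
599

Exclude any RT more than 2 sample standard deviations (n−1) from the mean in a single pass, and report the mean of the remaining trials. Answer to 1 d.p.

n = 9, ΣRT = 4709, M = 523.222
Σ(x−M)² = 49873.56; s = √(49873.56/8) = 78.957
Cutoffs: 523.222 ± 2·78.957 → [365.3, 681.1]
No RTs fall outside the cutoffs; all 9 retained. Mean = 4709/9 = 523.222

523.2 ms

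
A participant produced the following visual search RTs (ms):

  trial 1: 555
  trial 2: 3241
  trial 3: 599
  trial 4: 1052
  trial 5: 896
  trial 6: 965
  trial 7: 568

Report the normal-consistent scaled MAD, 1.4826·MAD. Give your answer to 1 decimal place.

440.3 ms

Sorted: 555, 568, 599, 896, 965, 1052, 3241 → median = 896
|x − 896| sorted: 0, 69, 156, 297, 328, 341, 2345 → MAD = 297
Robust SD ≈ 1.4826 × 297 = 440.332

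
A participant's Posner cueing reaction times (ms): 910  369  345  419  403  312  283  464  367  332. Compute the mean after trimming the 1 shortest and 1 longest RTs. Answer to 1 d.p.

376.4 ms

Sorted: 283, 312, 332, 345, 367, 369, 403, 419, 464, 910
Drop lowest 1 (283) and highest 1 (910)
Remaining (n=8): Σ = 3011, mean = 3011/8 = 376.375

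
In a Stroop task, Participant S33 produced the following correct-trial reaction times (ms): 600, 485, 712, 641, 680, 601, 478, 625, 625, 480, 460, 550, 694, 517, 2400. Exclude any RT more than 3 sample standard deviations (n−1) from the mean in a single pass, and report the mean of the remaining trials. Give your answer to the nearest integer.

n = 15, ΣRT = 10548, M = 703.200
Σ(x−M)² = 3182456.40; s = √(3182456.40/14) = 476.779
Cutoffs: 703.200 ± 3·476.779 → [-727.1, 2133.5]
Outside: 2400 → excluded.
Retained (n=14): Σ = 8148, mean = 8148/14 = 582.000

582 ms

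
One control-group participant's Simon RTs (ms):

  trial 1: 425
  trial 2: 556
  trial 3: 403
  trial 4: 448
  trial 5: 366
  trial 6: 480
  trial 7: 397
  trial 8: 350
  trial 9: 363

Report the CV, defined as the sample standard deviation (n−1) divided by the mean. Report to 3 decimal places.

n = 9, Σ = 3788, M = 420.8889
Σ(x−M)² = 34780.889; s = √(34780.889/8) = 65.9364
CV = 65.9364 / 420.8889 = 0.15666

0.157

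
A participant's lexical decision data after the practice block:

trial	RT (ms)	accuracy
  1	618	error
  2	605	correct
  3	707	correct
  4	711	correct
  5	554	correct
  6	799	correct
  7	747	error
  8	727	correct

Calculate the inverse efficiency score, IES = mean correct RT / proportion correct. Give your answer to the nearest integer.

Correct trials (n=6): 605, 707, 711, 554, 799, 727
Mean correct RT = 4103/6 = 683.8333 ms
Proportion correct = 6/8
IES = 683.8333 / (6/8) = 911.778 ms

912 ms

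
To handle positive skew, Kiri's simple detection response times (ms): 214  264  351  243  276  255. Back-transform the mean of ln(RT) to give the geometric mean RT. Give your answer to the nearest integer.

ln(RT): 5.3660, 5.5759, 5.8608, 5.4931, 5.6204, 5.5413
Mean ln(RT) = 33.4574/6 = 5.57624
Geometric mean = exp(5.57624) = 264.08 ms

264 ms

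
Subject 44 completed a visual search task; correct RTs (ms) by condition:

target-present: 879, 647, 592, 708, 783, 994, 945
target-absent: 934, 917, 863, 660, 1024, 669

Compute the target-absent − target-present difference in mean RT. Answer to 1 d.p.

51.9 ms

M(target-present) = 5548/7 = 792.571
M(target-absent) = 5067/6 = 844.500
Difference = 844.500 − 792.571 = 51.929 ms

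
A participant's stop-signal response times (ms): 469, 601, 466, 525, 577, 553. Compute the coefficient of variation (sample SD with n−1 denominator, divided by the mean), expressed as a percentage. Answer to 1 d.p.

10.5%

n = 6, Σ = 3191, M = 531.8333
Σ(x−M)² = 15600.833; s = √(15600.833/5) = 55.8585
CV = 55.8585 / 531.8333 = 0.10503 = 10.503%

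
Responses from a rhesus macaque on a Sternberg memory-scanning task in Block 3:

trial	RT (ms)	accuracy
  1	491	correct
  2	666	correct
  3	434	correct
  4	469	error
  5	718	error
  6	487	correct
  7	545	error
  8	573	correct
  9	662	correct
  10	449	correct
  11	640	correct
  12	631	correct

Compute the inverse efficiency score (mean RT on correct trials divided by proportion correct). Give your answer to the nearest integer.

Correct trials (n=9): 491, 666, 434, 487, 573, 662, 449, 640, 631
Mean correct RT = 5033/9 = 559.2222 ms
Proportion correct = 9/12
IES = 559.2222 / (9/12) = 745.630 ms

746 ms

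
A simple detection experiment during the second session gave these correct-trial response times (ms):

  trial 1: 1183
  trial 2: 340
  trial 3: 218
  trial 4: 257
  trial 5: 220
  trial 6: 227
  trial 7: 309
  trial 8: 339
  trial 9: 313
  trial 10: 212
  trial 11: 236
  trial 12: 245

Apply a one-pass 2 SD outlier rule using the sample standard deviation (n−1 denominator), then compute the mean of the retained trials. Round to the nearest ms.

n = 12, ΣRT = 4099, M = 341.583
Σ(x−M)² = 797476.92; s = √(797476.92/11) = 269.254
Cutoffs: 341.583 ± 2·269.254 → [-196.9, 880.1]
Outside: 1183 → excluded.
Retained (n=11): Σ = 2916, mean = 2916/11 = 265.091

265 ms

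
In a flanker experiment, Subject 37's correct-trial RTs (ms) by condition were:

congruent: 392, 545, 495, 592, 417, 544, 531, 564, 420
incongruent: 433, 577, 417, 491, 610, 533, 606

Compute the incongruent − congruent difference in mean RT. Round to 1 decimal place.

M(congruent) = 4500/9 = 500.000
M(incongruent) = 3667/7 = 523.857
Difference = 523.857 − 500.000 = 23.857 ms

23.9 ms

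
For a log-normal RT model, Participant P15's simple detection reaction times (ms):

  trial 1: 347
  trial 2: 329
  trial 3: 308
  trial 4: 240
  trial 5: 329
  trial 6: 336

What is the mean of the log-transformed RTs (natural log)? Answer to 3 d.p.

5.745

ln(RT): 5.8493, 5.7961, 5.7301, 5.4806, 5.7961, 5.8171
Σ ln(RT) = 34.4693
Mean = 34.4693/6 = 5.74488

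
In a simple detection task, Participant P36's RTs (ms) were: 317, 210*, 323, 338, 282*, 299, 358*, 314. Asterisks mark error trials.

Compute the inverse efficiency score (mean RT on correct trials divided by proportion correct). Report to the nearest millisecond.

Correct trials (n=5): 317, 323, 338, 299, 314
Mean correct RT = 1591/5 = 318.2000 ms
Proportion correct = 5/8
IES = 318.2000 / (5/8) = 509.120 ms

509 ms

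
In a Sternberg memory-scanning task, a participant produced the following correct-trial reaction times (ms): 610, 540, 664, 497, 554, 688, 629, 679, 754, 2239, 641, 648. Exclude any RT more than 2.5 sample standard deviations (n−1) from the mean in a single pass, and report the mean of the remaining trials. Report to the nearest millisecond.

628 ms

n = 12, ΣRT = 9143, M = 761.917
Σ(x−M)² = 2434764.92; s = √(2434764.92/11) = 470.470
Cutoffs: 761.917 ± 2.5·470.470 → [-414.3, 1938.1]
Outside: 2239 → excluded.
Retained (n=11): Σ = 6904, mean = 6904/11 = 627.636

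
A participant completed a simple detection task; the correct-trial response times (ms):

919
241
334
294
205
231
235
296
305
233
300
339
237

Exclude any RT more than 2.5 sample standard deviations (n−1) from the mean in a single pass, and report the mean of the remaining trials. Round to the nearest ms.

n = 13, ΣRT = 4169, M = 320.692
Σ(x−M)² = 410298.77; s = √(410298.77/12) = 184.910
Cutoffs: 320.692 ± 2.5·184.910 → [-141.6, 783.0]
Outside: 919 → excluded.
Retained (n=12): Σ = 3250, mean = 3250/12 = 270.833

271 ms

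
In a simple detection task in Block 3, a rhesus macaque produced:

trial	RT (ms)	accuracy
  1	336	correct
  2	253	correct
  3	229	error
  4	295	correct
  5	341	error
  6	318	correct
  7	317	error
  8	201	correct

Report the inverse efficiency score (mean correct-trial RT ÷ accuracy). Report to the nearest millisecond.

449 ms

Correct trials (n=5): 336, 253, 295, 318, 201
Mean correct RT = 1403/5 = 280.6000 ms
Proportion correct = 5/8
IES = 280.6000 / (5/8) = 448.960 ms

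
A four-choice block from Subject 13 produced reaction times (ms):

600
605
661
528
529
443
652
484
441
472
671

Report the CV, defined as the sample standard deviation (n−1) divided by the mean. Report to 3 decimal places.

0.159

n = 11, Σ = 6086, M = 553.2727
Σ(x−M)² = 77468.182; s = √(77468.182/10) = 88.0160
CV = 88.0160 / 553.2727 = 0.15908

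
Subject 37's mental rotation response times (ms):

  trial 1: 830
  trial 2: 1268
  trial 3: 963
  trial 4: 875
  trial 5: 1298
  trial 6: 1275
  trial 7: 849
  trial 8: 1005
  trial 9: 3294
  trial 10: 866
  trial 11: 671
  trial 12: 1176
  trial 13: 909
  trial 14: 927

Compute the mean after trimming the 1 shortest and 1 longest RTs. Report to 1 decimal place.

1020.1 ms

Sorted: 671, 830, 849, 866, 875, 909, 927, 963, 1005, 1176, 1268, 1275, 1298, 3294
Drop lowest 1 (671) and highest 1 (3294)
Remaining (n=12): Σ = 12241, mean = 12241/12 = 1020.083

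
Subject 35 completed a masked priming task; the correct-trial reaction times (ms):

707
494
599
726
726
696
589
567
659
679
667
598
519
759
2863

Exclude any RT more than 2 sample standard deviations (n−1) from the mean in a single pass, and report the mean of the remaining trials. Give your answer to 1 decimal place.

n = 15, ΣRT = 11848, M = 789.867
Σ(x−M)² = 4691349.73; s = √(4691349.73/14) = 578.875
Cutoffs: 789.867 ± 2·578.875 → [-367.9, 1947.6]
Outside: 2863 → excluded.
Retained (n=14): Σ = 8985, mean = 8985/14 = 641.786

641.8 ms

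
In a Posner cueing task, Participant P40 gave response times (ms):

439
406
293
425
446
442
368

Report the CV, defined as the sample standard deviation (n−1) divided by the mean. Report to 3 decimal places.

n = 7, Σ = 2819, M = 402.7143
Σ(x−M)² = 18483.429; s = √(18483.429/6) = 55.5029
CV = 55.5029 / 402.7143 = 0.13782

0.138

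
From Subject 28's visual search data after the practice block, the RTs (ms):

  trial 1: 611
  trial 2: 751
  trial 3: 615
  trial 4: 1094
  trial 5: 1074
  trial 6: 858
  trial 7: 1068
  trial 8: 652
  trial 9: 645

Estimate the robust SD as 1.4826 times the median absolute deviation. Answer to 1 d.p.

201.6 ms

Sorted: 611, 615, 645, 652, 751, 858, 1068, 1074, 1094 → median = 751
|x − 751| sorted: 0, 99, 106, 107, 136, 140, 317, 323, 343 → MAD = 136
Robust SD ≈ 1.4826 × 136 = 201.634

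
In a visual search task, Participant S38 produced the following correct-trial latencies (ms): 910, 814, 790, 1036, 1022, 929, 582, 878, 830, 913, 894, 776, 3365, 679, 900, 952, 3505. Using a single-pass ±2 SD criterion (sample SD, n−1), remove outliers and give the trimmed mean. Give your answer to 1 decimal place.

860.3 ms

n = 17, ΣRT = 19775, M = 1163.235
Σ(x−M)² = 11911723.06; s = √(11911723.06/16) = 862.834
Cutoffs: 1163.235 ± 2·862.834 → [-562.4, 2888.9]
Outside: 3365, 3505 → excluded.
Retained (n=15): Σ = 12905, mean = 12905/15 = 860.333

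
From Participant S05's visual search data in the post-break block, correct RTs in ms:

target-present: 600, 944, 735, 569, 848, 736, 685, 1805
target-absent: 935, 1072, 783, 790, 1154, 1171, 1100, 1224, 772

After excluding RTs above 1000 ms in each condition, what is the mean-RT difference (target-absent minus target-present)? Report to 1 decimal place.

89.0 ms

target-present: exclude 1805
target-absent: exclude 1072, 1154, 1171, 1100, 1224
M(target-present) = 5117/7 = 731.000
M(target-absent) = 3280/4 = 820.000
Difference = 820.000 − 731.000 = 89.000 ms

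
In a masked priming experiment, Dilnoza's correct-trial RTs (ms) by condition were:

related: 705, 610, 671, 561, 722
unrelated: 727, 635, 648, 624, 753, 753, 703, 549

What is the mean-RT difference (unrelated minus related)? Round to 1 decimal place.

20.2 ms

M(related) = 3269/5 = 653.800
M(unrelated) = 5392/8 = 674.000
Difference = 674.000 − 653.800 = 20.200 ms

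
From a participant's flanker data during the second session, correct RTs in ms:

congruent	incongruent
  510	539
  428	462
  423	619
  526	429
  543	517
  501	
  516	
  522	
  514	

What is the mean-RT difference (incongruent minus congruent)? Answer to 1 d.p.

15.1 ms

M(congruent) = 4483/9 = 498.111
M(incongruent) = 2566/5 = 513.200
Difference = 513.200 − 498.111 = 15.089 ms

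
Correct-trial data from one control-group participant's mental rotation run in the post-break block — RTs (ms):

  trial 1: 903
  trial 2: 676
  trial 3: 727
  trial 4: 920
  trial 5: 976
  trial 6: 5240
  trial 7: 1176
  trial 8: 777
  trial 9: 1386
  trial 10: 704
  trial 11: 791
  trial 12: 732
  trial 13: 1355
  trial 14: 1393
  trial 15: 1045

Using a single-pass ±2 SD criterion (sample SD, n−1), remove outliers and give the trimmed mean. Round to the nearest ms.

n = 15, ΣRT = 18801, M = 1253.400
Σ(x−M)² = 17925637.60; s = √(17925637.60/14) = 1131.549
Cutoffs: 1253.400 ± 2·1131.549 → [-1009.7, 3516.5]
Outside: 5240 → excluded.
Retained (n=14): Σ = 13561, mean = 13561/14 = 968.643

969 ms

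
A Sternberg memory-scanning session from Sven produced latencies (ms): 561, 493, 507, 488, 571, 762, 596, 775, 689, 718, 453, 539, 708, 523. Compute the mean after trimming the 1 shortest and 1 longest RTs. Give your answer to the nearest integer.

596 ms

Sorted: 453, 488, 493, 507, 523, 539, 561, 571, 596, 689, 708, 718, 762, 775
Drop lowest 1 (453) and highest 1 (775)
Remaining (n=12): Σ = 7155, mean = 7155/12 = 596.250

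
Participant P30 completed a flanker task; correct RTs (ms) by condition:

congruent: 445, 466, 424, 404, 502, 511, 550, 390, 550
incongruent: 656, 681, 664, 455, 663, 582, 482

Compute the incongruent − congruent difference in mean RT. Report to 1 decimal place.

M(congruent) = 4242/9 = 471.333
M(incongruent) = 4183/7 = 597.571
Difference = 597.571 − 471.333 = 126.238 ms

126.2 ms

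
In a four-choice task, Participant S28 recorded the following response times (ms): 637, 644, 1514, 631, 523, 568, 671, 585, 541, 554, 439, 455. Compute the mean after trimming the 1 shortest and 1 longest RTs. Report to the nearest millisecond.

581 ms

Sorted: 439, 455, 523, 541, 554, 568, 585, 631, 637, 644, 671, 1514
Drop lowest 1 (439) and highest 1 (1514)
Remaining (n=10): Σ = 5809, mean = 5809/10 = 580.900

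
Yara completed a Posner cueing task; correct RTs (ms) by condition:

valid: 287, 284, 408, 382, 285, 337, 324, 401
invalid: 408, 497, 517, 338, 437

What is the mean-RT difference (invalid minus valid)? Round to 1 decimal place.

M(valid) = 2708/8 = 338.500
M(invalid) = 2197/5 = 439.400
Difference = 439.400 − 338.500 = 100.900 ms

100.9 ms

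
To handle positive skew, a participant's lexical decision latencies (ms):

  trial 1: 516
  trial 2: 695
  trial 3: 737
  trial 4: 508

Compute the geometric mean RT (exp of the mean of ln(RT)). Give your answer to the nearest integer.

ln(RT): 6.2461, 6.5439, 6.6026, 6.2305
Mean ln(RT) = 25.6231/4 = 6.40577
Geometric mean = exp(6.40577) = 605.33 ms

605 ms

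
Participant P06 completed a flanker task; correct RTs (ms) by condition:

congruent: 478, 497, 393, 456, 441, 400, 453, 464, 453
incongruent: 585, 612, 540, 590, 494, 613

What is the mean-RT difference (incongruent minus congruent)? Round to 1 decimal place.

M(congruent) = 4035/9 = 448.333
M(incongruent) = 3434/6 = 572.333
Difference = 572.333 − 448.333 = 124.000 ms

124.0 ms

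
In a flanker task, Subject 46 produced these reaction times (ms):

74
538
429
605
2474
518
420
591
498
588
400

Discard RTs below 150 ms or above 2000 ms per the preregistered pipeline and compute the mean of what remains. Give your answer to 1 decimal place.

509.7 ms

Excluded: 74, 2474
Retained (n=9): Σ = 4587
Mean = 4587/9 = 509.6667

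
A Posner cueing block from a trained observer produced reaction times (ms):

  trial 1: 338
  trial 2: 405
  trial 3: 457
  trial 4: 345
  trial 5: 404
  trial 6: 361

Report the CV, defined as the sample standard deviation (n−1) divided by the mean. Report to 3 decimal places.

n = 6, Σ = 2310, M = 385.0000
Σ(x−M)² = 10330.000; s = √(10330.000/5) = 45.4533
CV = 45.4533 / 385.0000 = 0.11806

0.118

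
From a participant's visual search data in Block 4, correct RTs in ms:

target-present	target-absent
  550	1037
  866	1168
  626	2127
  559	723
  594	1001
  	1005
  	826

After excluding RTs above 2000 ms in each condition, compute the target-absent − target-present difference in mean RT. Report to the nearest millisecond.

target-absent: exclude 2127
M(target-present) = 3195/5 = 639.000
M(target-absent) = 5760/6 = 960.000
Difference = 960.000 − 639.000 = 321.000 ms

321 ms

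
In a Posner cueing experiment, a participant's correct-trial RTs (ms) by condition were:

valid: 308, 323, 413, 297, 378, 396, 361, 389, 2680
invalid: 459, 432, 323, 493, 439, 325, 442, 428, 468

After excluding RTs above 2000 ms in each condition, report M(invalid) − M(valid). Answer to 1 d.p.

65.1 ms

valid: exclude 2680
M(valid) = 2865/8 = 358.125
M(invalid) = 3809/9 = 423.222
Difference = 423.222 − 358.125 = 65.097 ms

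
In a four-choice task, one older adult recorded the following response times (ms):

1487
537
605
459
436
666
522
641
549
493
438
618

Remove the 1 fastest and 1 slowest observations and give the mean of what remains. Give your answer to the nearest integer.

553 ms

Sorted: 436, 438, 459, 493, 522, 537, 549, 605, 618, 641, 666, 1487
Drop lowest 1 (436) and highest 1 (1487)
Remaining (n=10): Σ = 5528, mean = 5528/10 = 552.800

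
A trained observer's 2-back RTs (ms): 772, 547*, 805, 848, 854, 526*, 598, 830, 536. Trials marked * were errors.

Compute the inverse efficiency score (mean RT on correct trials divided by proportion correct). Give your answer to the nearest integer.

963 ms

Correct trials (n=7): 772, 805, 848, 854, 598, 830, 536
Mean correct RT = 5243/7 = 749.0000 ms
Proportion correct = 7/9
IES = 749.0000 / (7/9) = 963.000 ms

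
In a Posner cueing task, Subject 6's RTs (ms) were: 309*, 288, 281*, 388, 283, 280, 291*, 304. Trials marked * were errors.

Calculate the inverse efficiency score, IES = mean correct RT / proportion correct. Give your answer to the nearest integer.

494 ms

Correct trials (n=5): 288, 388, 283, 280, 304
Mean correct RT = 1543/5 = 308.6000 ms
Proportion correct = 5/8
IES = 308.6000 / (5/8) = 493.760 ms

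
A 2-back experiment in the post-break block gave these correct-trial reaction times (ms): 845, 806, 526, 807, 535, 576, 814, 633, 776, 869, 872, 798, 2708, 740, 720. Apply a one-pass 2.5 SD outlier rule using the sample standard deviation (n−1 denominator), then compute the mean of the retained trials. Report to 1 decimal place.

736.9 ms

n = 15, ΣRT = 13025, M = 868.333
Σ(x−M)² = 3816619.33; s = √(3816619.33/14) = 522.126
Cutoffs: 868.333 ± 2.5·522.126 → [-437.0, 2173.6]
Outside: 2708 → excluded.
Retained (n=14): Σ = 10317, mean = 10317/14 = 736.929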